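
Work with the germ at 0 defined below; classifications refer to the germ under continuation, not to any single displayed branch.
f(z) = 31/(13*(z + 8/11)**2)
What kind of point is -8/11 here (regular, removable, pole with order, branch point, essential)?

The point is a pole of order 2.

The denominator factor z + 8/11 vanishes at -8/11 and appears to the power 2; the numerator there equals 31/13, nonzero, and no other factor vanishes.
Hence a pole whose order is the multiplicity, 2.


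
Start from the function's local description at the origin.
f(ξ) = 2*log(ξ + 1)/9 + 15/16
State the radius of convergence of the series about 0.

The radius of convergence is 1.

Branch term (2/9)*log(1 - ξ/(-1)): its argument vanishes at ξ = -1, a logarithmic branch point, modulus 1.
The radius of convergence is the smallest modulus among the singular points: 1.


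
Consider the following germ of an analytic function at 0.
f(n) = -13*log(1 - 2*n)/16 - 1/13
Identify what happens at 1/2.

The point is a logarithmic branch point.

The term (-13/16)*log(1 - n/(1/2)) has argument 1 - 1/2/(1/2) = 0 at 1/2: a logarithmic (infinitely-sheeted) branch point; the remaining terms are analytic or single-valued there.


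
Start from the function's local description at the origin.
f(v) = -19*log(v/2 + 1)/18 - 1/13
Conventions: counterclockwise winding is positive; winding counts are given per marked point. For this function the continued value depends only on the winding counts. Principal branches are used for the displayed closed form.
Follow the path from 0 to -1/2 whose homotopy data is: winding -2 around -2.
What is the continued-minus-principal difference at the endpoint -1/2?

The rational part is single-valued and drops out of the difference; each branch term changes only by its own monodromy.
(-19/18)*log(1 - v/(-2)): each positive loop around -2 adds 2*pi*i to the log, so winding -2 contributes (-19/18)*(-2)*2*pi*i = (38/9)*pi*i.
Summing the contributions at v = -1/2 gives (38/9)*pi*i.

Continued minus principal equals (38/9)*pi*i.


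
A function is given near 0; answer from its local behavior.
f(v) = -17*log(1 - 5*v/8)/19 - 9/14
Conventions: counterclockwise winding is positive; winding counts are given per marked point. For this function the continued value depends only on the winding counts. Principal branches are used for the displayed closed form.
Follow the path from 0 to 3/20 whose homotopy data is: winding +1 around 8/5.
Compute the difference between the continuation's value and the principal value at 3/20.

Continued minus principal equals -(34/19)*pi*i.

The rational part is single-valued and drops out of the difference; each branch term changes only by its own monodromy.
(-17/19)*log(1 - v/(8/5)): each positive loop around 8/5 adds 2*pi*i to the log, so winding +1 contributes (-17/19)*(1)*2*pi*i = -(34/19)*pi*i.
Summing the contributions at v = 3/20 gives -(34/19)*pi*i.


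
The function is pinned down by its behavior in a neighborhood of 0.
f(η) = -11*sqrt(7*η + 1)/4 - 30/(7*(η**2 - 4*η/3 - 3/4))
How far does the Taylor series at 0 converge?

Denominator factor (η**2 - 4*η/3 - 3/4): discriminant 43/9, real irrational roots 2/3 + (1/6)*sqrt(43) and 2/3 - (1/6)*sqrt(43); poles of order 1, moduli 2/3 + (1/6)*sqrt(43) and -2/3 + (1/6)*sqrt(43).
Branch term (-11/4)*sqrt(1 - η/(-1/7)): its argument vanishes at η = -1/7, a square-root branch point, modulus 1/7.
The radius of convergence is the smallest modulus among the singular points: 1/7.

The radius of convergence is 1/7.


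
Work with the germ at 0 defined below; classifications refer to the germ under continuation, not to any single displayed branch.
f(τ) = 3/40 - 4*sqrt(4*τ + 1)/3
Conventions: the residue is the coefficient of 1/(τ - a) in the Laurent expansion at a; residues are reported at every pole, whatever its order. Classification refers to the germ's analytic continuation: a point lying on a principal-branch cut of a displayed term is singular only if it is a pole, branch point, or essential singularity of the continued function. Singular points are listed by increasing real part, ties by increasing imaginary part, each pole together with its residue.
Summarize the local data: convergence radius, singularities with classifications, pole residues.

Radius of convergence at 0: 1/4.
At -1/4: an algebraic (square-root) branch point.

Branch term (-4/3)*sqrt(1 - τ/(-1/4)): its argument vanishes at τ = -1/4, a square-root branch point, modulus 1/4.
The radius of convergence is the smallest modulus among the singular points: 1/4.


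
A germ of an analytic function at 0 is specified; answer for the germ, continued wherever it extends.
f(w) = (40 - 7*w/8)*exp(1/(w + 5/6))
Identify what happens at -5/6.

The exponent 1/(w - (-5/6)) has a pole at -5/6, so exp(1/(w - (-5/6))) takes every nonzero value near it: an essential singularity (not a pole of any order).

The point is an essential singularity.


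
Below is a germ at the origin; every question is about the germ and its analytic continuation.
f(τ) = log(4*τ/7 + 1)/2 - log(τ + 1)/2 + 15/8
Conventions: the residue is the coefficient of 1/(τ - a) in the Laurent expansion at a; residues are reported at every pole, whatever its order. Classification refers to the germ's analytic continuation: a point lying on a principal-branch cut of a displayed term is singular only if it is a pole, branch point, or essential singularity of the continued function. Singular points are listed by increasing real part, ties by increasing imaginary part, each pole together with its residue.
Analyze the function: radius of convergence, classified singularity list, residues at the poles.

Radius of convergence at 0: 1.
At -7/4: a logarithmic branch point.
At -1: a logarithmic branch point.

Branch term (1/2)*log(1 - τ/(-7/4)): its argument vanishes at τ = -7/4, a logarithmic branch point, modulus 7/4.
Branch term (-1/2)*log(1 - τ/(-1)): its argument vanishes at τ = -1, a logarithmic branch point, modulus 1.
The radius of convergence is the smallest modulus among the singular points: 1.
List the singular points by increasing real part (a conjugate pair: the negative imaginary part first).


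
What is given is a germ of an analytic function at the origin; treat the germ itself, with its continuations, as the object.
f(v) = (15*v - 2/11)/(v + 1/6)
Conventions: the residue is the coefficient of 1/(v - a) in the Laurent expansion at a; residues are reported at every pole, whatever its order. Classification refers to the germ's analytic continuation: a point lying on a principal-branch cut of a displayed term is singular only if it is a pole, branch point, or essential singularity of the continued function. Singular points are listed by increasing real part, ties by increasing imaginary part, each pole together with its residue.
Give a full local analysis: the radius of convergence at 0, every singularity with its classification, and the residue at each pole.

Denominator factor (v + 1/6): pole of order 1 at -1/6, modulus 1/6.
The radius of convergence is the smallest modulus among the singular points: 1/6.
At the order-1 pole -1/6 set g(v) = (v - (-1/6))*f(v) = 15*v - 2/11.
Simple pole: residue = g(a) at a = -1/6, which is -59/22.

Radius of convergence at 0: 1/6.
At -1/6: a pole of order 1; residue -59/22.


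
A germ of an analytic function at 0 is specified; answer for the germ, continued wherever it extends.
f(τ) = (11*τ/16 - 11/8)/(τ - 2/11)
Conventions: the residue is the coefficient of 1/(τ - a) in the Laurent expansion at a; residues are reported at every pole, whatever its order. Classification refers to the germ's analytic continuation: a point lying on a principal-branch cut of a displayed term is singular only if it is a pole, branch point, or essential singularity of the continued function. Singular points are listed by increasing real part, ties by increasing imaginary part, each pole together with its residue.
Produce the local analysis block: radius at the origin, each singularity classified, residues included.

Radius of convergence at 0: 2/11.
At 2/11: a pole of order 1; residue -5/4.

Denominator factor (τ - 2/11): pole of order 1 at 2/11, modulus 2/11.
The radius of convergence is the smallest modulus among the singular points: 2/11.
At the order-1 pole 2/11 set g(τ) = (τ - (2/11))*f(τ) = 11*τ/16 - 11/8.
Simple pole: residue = g(a) at a = 2/11, which is -5/4.


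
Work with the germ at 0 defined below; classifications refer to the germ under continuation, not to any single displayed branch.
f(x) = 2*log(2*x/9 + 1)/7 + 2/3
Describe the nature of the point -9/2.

The term (2/7)*log(1 - x/(-9/2)) has argument 1 - -9/2/(-9/2) = 0 at -9/2: a logarithmic (infinitely-sheeted) branch point; the remaining terms are analytic or single-valued there.

The point is a logarithmic branch point.


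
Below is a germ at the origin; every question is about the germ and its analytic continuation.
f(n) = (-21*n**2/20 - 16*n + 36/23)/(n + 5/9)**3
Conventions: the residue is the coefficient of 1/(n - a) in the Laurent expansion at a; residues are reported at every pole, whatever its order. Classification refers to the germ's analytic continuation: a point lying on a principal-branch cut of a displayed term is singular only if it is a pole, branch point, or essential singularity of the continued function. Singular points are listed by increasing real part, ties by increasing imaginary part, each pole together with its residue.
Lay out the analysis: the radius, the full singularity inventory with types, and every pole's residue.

Denominator factor (n + 5/9)^3: pole of order 3 at -5/9, modulus 5/9.
The radius of convergence is the smallest modulus among the singular points: 5/9.
At the order-3 pole -5/9 set g(n) = (n - (-5/9))^3*f(n) = -21*n**2/20 - 16*n + 36/23.
Order-3 pole: residue = g''(a)/2; g''(-5/9) = -21/10, so the residue is -21/20.

Radius of convergence at 0: 5/9.
At -5/9: a pole of order 3; residue -21/20.


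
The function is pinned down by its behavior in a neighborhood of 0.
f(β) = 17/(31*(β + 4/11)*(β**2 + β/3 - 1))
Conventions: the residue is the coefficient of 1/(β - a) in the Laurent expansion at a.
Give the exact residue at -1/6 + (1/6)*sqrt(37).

The residue is 6171/22258 - (7293/823546)*sqrt(37).

The factor β**2 + β/3 - 1 splits as (β - a)(β - a') with a = -1/6 + (1/6)*sqrt(37), a' = -1/6 - (1/6)*sqrt(37). At the order-1 pole a set g(β) = (β - a)*f(β) = [17/(31*(β + 4/11))] / (β - a').
Simple pole: residue = g(a) at a = -1/6 + (1/6)*sqrt(37), which is 6171/22258 - (7293/823546)*sqrt(37).


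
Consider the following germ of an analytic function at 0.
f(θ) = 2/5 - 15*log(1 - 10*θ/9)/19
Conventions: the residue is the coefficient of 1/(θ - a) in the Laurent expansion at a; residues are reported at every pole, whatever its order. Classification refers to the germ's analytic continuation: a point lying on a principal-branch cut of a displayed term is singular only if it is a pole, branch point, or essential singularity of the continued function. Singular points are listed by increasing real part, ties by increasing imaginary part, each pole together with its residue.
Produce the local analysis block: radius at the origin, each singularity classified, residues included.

Radius of convergence at 0: 9/10.
At 9/10: a logarithmic branch point.

Branch term (-15/19)*log(1 - θ/(9/10)): its argument vanishes at θ = 9/10, a logarithmic branch point, modulus 9/10.
The radius of convergence is the smallest modulus among the singular points: 9/10.


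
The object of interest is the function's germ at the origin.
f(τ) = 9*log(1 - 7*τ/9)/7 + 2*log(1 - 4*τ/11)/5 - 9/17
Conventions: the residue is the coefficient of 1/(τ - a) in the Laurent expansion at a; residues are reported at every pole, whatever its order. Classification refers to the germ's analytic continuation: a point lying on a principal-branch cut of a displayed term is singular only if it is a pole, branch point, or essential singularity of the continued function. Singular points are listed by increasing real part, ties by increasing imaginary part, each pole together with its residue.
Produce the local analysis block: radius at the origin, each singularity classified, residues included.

Radius of convergence at 0: 9/7.
At 9/7: a logarithmic branch point.
At 11/4: a logarithmic branch point.

Branch term (9/7)*log(1 - τ/(9/7)): its argument vanishes at τ = 9/7, a logarithmic branch point, modulus 9/7.
Branch term (2/5)*log(1 - τ/(11/4)): its argument vanishes at τ = 11/4, a logarithmic branch point, modulus 11/4.
The radius of convergence is the smallest modulus among the singular points: 9/7.
List the singular points by increasing real part (a conjugate pair: the negative imaginary part first).


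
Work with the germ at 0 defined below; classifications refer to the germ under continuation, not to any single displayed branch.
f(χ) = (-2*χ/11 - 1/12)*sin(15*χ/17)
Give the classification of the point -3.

The point is a regular point.

There is no denominator, hence no pole anywhere.
The factor sin(15*χ/17) is entire.
So the germ continues analytically to -3.


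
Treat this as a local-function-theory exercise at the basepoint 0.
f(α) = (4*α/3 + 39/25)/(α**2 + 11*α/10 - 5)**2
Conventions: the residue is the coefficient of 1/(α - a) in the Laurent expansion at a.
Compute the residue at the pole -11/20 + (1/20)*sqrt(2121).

The factor α**2 + 11*α/10 - 5 splits as (α - a)(α - a') with a = -11/20 + (1/20)*sqrt(2121), a' = -11/20 - (1/20)*sqrt(2121). At the order-2 pole a set g(α) = (α - a)^2*f(α) = [4*α/3 + 39/25] / (α - a')^2.
Order-2 pole: residue = g'(a); g'(-11/20 + (1/20)*sqrt(2121)) = -(4960/13495923)*sqrt(2121), so the residue is -(4960/13495923)*sqrt(2121).

The residue is -(4960/13495923)*sqrt(2121).


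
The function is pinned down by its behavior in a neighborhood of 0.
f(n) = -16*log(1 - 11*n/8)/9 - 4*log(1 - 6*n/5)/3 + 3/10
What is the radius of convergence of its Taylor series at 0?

Branch term (-16/9)*log(1 - n/(8/11)): its argument vanishes at n = 8/11, a logarithmic branch point, modulus 8/11.
Branch term (-4/3)*log(1 - n/(5/6)): its argument vanishes at n = 5/6, a logarithmic branch point, modulus 5/6.
The radius of convergence is the smallest modulus among the singular points: 8/11.

The radius of convergence is 8/11.


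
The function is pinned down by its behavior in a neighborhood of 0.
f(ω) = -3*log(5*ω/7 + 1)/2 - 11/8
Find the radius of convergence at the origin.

Branch term (-3/2)*log(1 - ω/(-7/5)): its argument vanishes at ω = -7/5, a logarithmic branch point, modulus 7/5.
The radius of convergence is the smallest modulus among the singular points: 7/5.

The radius of convergence is 7/5.


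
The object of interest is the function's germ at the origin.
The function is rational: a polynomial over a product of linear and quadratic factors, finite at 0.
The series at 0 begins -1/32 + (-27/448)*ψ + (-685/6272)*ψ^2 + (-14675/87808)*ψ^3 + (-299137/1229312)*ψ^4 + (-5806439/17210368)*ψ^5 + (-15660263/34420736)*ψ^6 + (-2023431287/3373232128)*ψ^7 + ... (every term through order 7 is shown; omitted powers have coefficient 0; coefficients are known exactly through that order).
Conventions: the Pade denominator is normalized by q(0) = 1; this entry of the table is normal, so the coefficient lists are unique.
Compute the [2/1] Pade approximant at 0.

Taylor coefficients needed (read off): a_0 = -1/32, a_1 = -27/448, a_2 = -685/6272, a_3 = -14675/87808.
Write the denominator as Q(ψ) = 1 + q1*ψ. Requiring Q*f - P = O(ψ^4) with deg P <= 2 kills the coefficients of ψ^3..ψ^3 in Q*f:
  ψ^3: a_3 + q1*a_2 = 0, i.e. -14675/87808 + (-685/6272)*q1 = 0.
Solving this linear system: q1 = -2935/1918.
The numerator is Q*f truncated at degree 2: P0 = a_0 = -1/32; P1 = a_1 + q1*a_0 = -191/15344; P2 = a_2 + q1*a_1 = -1825/107408.

The Pade approximant has numerator coefficients [-1/32, -191/15344, -1825/107408]; denominator coefficients [1, -2935/1918].


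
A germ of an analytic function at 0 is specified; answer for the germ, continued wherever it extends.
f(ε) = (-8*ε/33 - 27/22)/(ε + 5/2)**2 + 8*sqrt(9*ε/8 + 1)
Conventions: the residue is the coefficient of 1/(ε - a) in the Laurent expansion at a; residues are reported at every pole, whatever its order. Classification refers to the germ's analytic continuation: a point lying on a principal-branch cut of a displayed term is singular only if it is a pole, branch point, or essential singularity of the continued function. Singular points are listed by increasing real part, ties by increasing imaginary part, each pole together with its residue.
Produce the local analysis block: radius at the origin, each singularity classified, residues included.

Denominator factor (ε + 5/2)^2: pole of order 2 at -5/2, modulus 5/2.
Branch term (8)*sqrt(1 - ε/(-8/9)): its argument vanishes at ε = -8/9, a square-root branch point, modulus 8/9.
The radius of convergence is the smallest modulus among the singular points: 8/9.
The branch term is analytic at -5/2 and contributes nothing to the residue; only the rational part matters.
At the order-2 pole -5/2 set g(ε) = (ε - (-5/2))^2*(rational part) = -8*ε/33 - 27/22.
Order-2 pole: residue = g'(a); g'(-5/2) = -8/33, so the residue is -8/33.
List the singular points by increasing real part (a conjugate pair: the negative imaginary part first).

Radius of convergence at 0: 8/9.
At -5/2: a pole of order 2; residue -8/33.
At -8/9: an algebraic (square-root) branch point.


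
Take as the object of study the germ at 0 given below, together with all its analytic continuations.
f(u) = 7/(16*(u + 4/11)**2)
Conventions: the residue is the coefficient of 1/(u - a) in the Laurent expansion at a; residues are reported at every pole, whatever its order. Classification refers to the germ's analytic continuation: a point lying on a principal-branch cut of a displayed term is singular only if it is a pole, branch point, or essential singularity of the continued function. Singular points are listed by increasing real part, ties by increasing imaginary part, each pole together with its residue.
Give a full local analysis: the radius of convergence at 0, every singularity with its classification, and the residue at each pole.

Radius of convergence at 0: 4/11.
At -4/11: a pole of order 2; residue 0.

Denominator factor (u + 4/11)^2: pole of order 2 at -4/11, modulus 4/11.
The radius of convergence is the smallest modulus among the singular points: 4/11.
At the order-2 pole -4/11 set g(u) = (u - (-4/11))^2*f(u) = 7/16.
Order-2 pole: residue = g'(a); g'(-4/11) = 0, so the residue is 0.


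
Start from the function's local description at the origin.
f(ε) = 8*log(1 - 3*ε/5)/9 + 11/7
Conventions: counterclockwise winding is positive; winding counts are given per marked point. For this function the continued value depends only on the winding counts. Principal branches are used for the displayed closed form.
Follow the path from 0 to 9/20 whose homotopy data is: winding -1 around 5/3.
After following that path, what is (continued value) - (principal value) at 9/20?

The rational part is single-valued and drops out of the difference; each branch term changes only by its own monodromy.
(8/9)*log(1 - ε/(5/3)): each positive loop around 5/3 adds 2*pi*i to the log, so winding -1 contributes (8/9)*(-1)*2*pi*i = -(16/9)*pi*i.
Summing the contributions at ε = 9/20 gives -(16/9)*pi*i.

Continued minus principal equals -(16/9)*pi*i.


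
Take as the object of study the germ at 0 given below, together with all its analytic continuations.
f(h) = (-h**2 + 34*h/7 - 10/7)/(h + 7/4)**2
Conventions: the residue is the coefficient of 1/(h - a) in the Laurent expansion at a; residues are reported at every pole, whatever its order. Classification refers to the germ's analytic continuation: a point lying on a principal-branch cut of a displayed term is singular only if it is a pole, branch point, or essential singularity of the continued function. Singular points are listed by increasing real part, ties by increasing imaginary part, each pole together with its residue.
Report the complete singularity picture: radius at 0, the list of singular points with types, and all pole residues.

Denominator factor (h + 7/4)^2: pole of order 2 at -7/4, modulus 7/4.
The radius of convergence is the smallest modulus among the singular points: 7/4.
At the order-2 pole -7/4 set g(h) = (h - (-7/4))^2*f(h) = -h**2 + 34*h/7 - 10/7.
Order-2 pole: residue = g'(a); g'(-7/4) = 117/14, so the residue is 117/14.

Radius of convergence at 0: 7/4.
At -7/4: a pole of order 2; residue 117/14.


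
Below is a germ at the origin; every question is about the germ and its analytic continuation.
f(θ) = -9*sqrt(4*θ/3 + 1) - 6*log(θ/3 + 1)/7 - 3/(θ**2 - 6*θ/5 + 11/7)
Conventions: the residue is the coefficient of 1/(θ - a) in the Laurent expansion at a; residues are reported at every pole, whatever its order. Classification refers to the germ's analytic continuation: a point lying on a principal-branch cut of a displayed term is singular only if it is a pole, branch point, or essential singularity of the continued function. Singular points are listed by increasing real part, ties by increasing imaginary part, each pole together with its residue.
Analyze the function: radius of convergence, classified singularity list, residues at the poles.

Radius of convergence at 0: 3/4.
At -3: a logarithmic branch point.
At -3/4: an algebraic (square-root) branch point.
At (3/5) - ((2/35)*sqrt(371))*i: a pole of order 1; residue -((15/212)*sqrt(371))*i.
At (3/5) + ((2/35)*sqrt(371))*i: a pole of order 1; residue ((15/212)*sqrt(371))*i.

Denominator factor (θ**2 - 6*θ/5 + 11/7): discriminant -848/175, complex-conjugate roots (3/5) + ((2/35)*sqrt(371))*i and (3/5) - ((2/35)*sqrt(371))*i; poles of order 1, moduli (1/7)*sqrt(77) and (1/7)*sqrt(77).
Branch term (-9)*sqrt(1 - θ/(-3/4)): its argument vanishes at θ = -3/4, a square-root branch point, modulus 3/4.
Branch term (-6/7)*log(1 - θ/(-3)): its argument vanishes at θ = -3, a logarithmic branch point, modulus 3.
The radius of convergence is the smallest modulus among the singular points: 3/4.
The branch terms are analytic at (3/5) - ((2/35)*sqrt(371))*i and contribute nothing to the residue; only the rational part matters.
The factor θ**2 - 6*θ/5 + 11/7 splits as (θ - a)(θ - a') with a = (3/5) - ((2/35)*sqrt(371))*i, a' = (3/5) + ((2/35)*sqrt(371))*i. At the order-1 pole a set g(θ) = (θ - a)*(rational part) = [-3] / (θ - a').
Simple pole: residue = g(a) at a = (3/5) - ((2/35)*sqrt(371))*i, which is -((15/212)*sqrt(371))*i.
The branch terms are analytic at (3/5) + ((2/35)*sqrt(371))*i and contribute nothing to the residue; only the rational part matters.
The factor θ**2 - 6*θ/5 + 11/7 splits as (θ - a)(θ - a') with a = (3/5) + ((2/35)*sqrt(371))*i, a' = (3/5) - ((2/35)*sqrt(371))*i. At the order-1 pole a set g(θ) = (θ - a)*(rational part) = [-3] / (θ - a').
Simple pole: residue = g(a) at a = (3/5) + ((2/35)*sqrt(371))*i, which is ((15/212)*sqrt(371))*i.
List the singular points by increasing real part (a conjugate pair: the negative imaginary part first).


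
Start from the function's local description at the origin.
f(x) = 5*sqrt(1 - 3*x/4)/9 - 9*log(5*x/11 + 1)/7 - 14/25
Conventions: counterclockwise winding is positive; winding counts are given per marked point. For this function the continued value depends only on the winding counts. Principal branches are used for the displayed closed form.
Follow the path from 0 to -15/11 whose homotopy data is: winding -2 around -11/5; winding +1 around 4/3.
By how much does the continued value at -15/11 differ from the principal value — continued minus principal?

The rational part is single-valued and drops out of the difference; each branch term changes only by its own monodromy.
(5/9)*sqrt(1 - x/(4/3)): winding +1 is odd, the square root flips sign, contributing -2*(5/9)*sqrt(1 - (-15/11)/(4/3)) = -2*(5/9)*sqrt(89/44) = -(5/99)*sqrt(979).
(-9/7)*log(1 - x/(-11/5)): each positive loop around -11/5 adds 2*pi*i to the log, so winding -2 contributes (-9/7)*(-2)*2*pi*i = (36/7)*pi*i.
Summing the contributions at x = -15/11 gives (-(5/99)*sqrt(979)) + ((36/7)*pi)*i.

Continued minus principal equals (-(5/99)*sqrt(979)) + ((36/7)*pi)*i.


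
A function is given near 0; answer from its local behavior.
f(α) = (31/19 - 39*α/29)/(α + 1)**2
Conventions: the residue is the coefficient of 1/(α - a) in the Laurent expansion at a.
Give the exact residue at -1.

The residue is -39/29.

At the order-2 pole -1 set g(α) = (α - (-1))^2*f(α) = 31/19 - 39*α/29.
Order-2 pole: residue = g'(a); g'(-1) = -39/29, so the residue is -39/29.


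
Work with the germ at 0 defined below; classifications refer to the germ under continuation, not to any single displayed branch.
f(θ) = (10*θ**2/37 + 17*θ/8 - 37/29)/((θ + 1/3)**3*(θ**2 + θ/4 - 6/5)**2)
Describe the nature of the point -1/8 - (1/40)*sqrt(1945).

The denominator factor θ**2 + θ/4 - 6/5 vanishes at -1/8 - (1/40)*sqrt(1945) and appears to the power 2; the numerator there equals -83005/68672 - (609/11840)*sqrt(1945), nonzero, and no other factor vanishes.
Hence a pole whose order is the multiplicity, 2.

The point is a pole of order 2.


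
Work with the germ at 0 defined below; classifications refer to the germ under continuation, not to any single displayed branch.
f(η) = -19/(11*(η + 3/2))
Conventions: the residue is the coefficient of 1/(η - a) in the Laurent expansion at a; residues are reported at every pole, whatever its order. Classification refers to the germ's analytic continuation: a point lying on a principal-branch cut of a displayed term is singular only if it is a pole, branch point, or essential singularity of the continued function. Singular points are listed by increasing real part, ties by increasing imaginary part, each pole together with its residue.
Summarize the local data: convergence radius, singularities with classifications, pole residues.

Radius of convergence at 0: 3/2.
At -3/2: a pole of order 1; residue -19/11.

Denominator factor (η + 3/2): pole of order 1 at -3/2, modulus 3/2.
The radius of convergence is the smallest modulus among the singular points: 3/2.
At the order-1 pole -3/2 set g(η) = (η - (-3/2))*f(η) = -19/11.
Simple pole: residue = g(a) at a = -3/2, which is -19/11.


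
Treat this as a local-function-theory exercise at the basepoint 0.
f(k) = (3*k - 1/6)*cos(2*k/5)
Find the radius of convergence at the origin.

The factor cos(2*k/5) is entire and contributes no finite singular point.
The polynomial part has no poles.
No finite singular points: the Taylor series at 0 converges everywhere.

The radius of convergence is infinite.


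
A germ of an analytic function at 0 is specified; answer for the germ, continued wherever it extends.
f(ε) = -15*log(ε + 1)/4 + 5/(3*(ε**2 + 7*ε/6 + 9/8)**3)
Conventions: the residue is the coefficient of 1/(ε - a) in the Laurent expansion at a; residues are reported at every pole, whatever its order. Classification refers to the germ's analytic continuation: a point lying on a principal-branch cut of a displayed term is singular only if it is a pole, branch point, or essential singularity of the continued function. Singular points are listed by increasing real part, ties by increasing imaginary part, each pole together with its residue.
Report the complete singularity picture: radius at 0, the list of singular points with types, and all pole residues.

Denominator factor (ε**2 + 7*ε/6 + 9/8)^3: discriminant -113/36, complex-conjugate roots (-7/12) + ((1/12)*sqrt(113))*i and (-7/12) - ((1/12)*sqrt(113))*i; poles of order 3, moduli (3/4)*sqrt(2) and (3/4)*sqrt(2).
Branch term (-15/4)*log(1 - ε/(-1)): its argument vanishes at ε = -1, a logarithmic branch point, modulus 1.
The radius of convergence is the smallest modulus among the singular points: 1.
The branch term is analytic at (-7/12) - ((1/12)*sqrt(113))*i and contributes nothing to the residue; only the rational part matters.
The factor ε**2 + 7*ε/6 + 9/8 splits as (ε - a)(ε - a') with a = (-7/12) - ((1/12)*sqrt(113))*i, a' = (-7/12) + ((1/12)*sqrt(113))*i. At the order-3 pole a set g(ε) = (ε - a)^3*(rational part) = [5/3] / (ε - a')^3.
Order-3 pole: residue = g''(a)/2; g''((-7/12) - ((1/12)*sqrt(113))*i) = ((155520/1442897)*sqrt(113))*i, so the residue is ((77760/1442897)*sqrt(113))*i.
The branch term is analytic at (-7/12) + ((1/12)*sqrt(113))*i and contributes nothing to the residue; only the rational part matters.
The factor ε**2 + 7*ε/6 + 9/8 splits as (ε - a)(ε - a') with a = (-7/12) + ((1/12)*sqrt(113))*i, a' = (-7/12) - ((1/12)*sqrt(113))*i. At the order-3 pole a set g(ε) = (ε - a)^3*(rational part) = [5/3] / (ε - a')^3.
Order-3 pole: residue = g''(a)/2; g''((-7/12) + ((1/12)*sqrt(113))*i) = -((155520/1442897)*sqrt(113))*i, so the residue is -((77760/1442897)*sqrt(113))*i.
List the singular points by increasing real part (a conjugate pair: the negative imaginary part first).

Radius of convergence at 0: 1.
At -1: a logarithmic branch point.
At (-7/12) - ((1/12)*sqrt(113))*i: a pole of order 3; residue ((77760/1442897)*sqrt(113))*i.
At (-7/12) + ((1/12)*sqrt(113))*i: a pole of order 3; residue -((77760/1442897)*sqrt(113))*i.


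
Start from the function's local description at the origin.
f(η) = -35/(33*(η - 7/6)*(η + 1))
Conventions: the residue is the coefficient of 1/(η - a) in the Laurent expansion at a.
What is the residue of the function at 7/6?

At the order-1 pole 7/6 set g(η) = (η - (7/6))*f(η) = -35/(33*(η + 1)).
Simple pole: residue = g(a) at a = 7/6, which is -70/143.

The residue is -70/143.


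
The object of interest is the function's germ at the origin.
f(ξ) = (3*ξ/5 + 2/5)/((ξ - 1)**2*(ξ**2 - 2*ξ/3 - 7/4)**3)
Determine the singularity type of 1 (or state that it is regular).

The denominator factor ξ - 1 vanishes at 1 and appears to the power 2; the numerator there equals 1, nonzero, and no other factor vanishes.
Hence a pole whose order is the multiplicity, 2.

The point is a pole of order 2.


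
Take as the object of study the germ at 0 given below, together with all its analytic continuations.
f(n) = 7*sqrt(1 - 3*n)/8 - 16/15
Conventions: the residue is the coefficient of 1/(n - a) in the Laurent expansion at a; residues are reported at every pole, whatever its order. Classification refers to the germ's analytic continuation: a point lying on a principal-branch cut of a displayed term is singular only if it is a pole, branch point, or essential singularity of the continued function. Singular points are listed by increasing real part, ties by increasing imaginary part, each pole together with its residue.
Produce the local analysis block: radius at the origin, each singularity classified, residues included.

Branch term (7/8)*sqrt(1 - n/(1/3)): its argument vanishes at n = 1/3, a square-root branch point, modulus 1/3.
The radius of convergence is the smallest modulus among the singular points: 1/3.

Radius of convergence at 0: 1/3.
At 1/3: an algebraic (square-root) branch point.


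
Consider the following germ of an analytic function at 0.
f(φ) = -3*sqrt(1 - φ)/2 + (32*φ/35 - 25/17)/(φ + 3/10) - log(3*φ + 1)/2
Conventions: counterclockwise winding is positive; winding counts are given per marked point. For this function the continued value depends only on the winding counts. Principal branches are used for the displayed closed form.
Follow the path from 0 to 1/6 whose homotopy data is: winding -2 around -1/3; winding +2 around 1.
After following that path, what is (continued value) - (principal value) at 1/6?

Continued minus principal equals (2)*pi*i.

The rational part is single-valued and drops out of the difference; each branch term changes only by its own monodromy.
(-1/2)*log(1 - φ/(-1/3)): each positive loop around -1/3 adds 2*pi*i to the log, so winding -2 contributes (-1/2)*(-2)*2*pi*i = (2)*pi*i.
(-3/2)*sqrt(1 - φ/(1)): winding +2 is even, the square root returns to the same sheet, contribution 0.
Summing the contributions at φ = 1/6 gives (2)*pi*i.


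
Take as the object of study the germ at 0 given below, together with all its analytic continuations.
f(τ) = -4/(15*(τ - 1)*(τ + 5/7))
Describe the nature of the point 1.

The denominator factor τ - 1 vanishes at 1 and appears to the power 1; the numerator there equals -4/15, nonzero, and no other factor vanishes.
Hence a pole whose order is the multiplicity, 1.

The point is a pole of order 1.


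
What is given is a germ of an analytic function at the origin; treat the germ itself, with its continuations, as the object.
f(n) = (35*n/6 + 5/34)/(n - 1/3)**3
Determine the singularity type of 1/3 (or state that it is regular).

The point is a pole of order 3.

The denominator factor n - 1/3 vanishes at 1/3 and appears to the power 3; the numerator there equals 320/153, nonzero, and no other factor vanishes.
Hence a pole whose order is the multiplicity, 3.


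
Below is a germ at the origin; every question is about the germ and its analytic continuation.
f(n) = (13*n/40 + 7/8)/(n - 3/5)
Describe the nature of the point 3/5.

The point is a pole of order 1.

The denominator factor n - 3/5 vanishes at 3/5 and appears to the power 1; the numerator there equals 107/100, nonzero, and no other factor vanishes.
Hence a pole whose order is the multiplicity, 1.


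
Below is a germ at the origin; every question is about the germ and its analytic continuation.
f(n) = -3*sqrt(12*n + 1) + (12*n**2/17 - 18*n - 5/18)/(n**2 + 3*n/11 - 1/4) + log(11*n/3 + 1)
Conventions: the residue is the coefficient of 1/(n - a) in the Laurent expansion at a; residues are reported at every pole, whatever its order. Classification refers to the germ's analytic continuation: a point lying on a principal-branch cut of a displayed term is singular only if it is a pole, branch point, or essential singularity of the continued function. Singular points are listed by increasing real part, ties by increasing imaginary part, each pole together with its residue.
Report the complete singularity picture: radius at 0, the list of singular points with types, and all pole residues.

Radius of convergence at 0: 1/12.
At -3/22 - (1/22)*sqrt(130): a pole of order 1; residue -1701/187 - (88103/437580)*sqrt(130).
At -3/11: a logarithmic branch point.
At -1/12: an algebraic (square-root) branch point.
At -3/22 + (1/22)*sqrt(130): a pole of order 1; residue -1701/187 + (88103/437580)*sqrt(130).

Denominator factor (n**2 + 3*n/11 - 1/4): discriminant 130/121, real irrational roots -3/22 + (1/22)*sqrt(130) and -3/22 - (1/22)*sqrt(130); poles of order 1, moduli -3/22 + (1/22)*sqrt(130) and 3/22 + (1/22)*sqrt(130).
Branch term (-3)*sqrt(1 - n/(-1/12)): its argument vanishes at n = -1/12, a square-root branch point, modulus 1/12.
Branch term (1)*log(1 - n/(-3/11)): its argument vanishes at n = -3/11, a logarithmic branch point, modulus 3/11.
The radius of convergence is the smallest modulus among the singular points: 1/12.
The branch terms are analytic at -3/22 - (1/22)*sqrt(130) and contribute nothing to the residue; only the rational part matters.
The factor n**2 + 3*n/11 - 1/4 splits as (n - a)(n - a') with a = -3/22 - (1/22)*sqrt(130), a' = -3/22 + (1/22)*sqrt(130). At the order-1 pole a set g(n) = (n - a)*(rational part) = [12*n**2/17 - 18*n - 5/18] / (n - a').
Simple pole: residue = g(a) at a = -3/22 - (1/22)*sqrt(130), which is -1701/187 - (88103/437580)*sqrt(130).
The branch terms are analytic at -3/22 + (1/22)*sqrt(130) and contribute nothing to the residue; only the rational part matters.
The factor n**2 + 3*n/11 - 1/4 splits as (n - a)(n - a') with a = -3/22 + (1/22)*sqrt(130), a' = -3/22 - (1/22)*sqrt(130). At the order-1 pole a set g(n) = (n - a)*(rational part) = [12*n**2/17 - 18*n - 5/18] / (n - a').
Simple pole: residue = g(a) at a = -3/22 + (1/22)*sqrt(130), which is -1701/187 + (88103/437580)*sqrt(130).
List the singular points by increasing real part (a conjugate pair: the negative imaginary part first).


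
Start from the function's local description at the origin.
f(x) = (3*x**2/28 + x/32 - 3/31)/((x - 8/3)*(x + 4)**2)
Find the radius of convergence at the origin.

The radius of convergence is 8/3.

Denominator factor (x + 4)^2: pole of order 2 at -4, modulus 4.
Denominator factor (x - 8/3): pole of order 1 at 8/3, modulus 8/3.
The radius of convergence is the smallest modulus among the singular points: 8/3.


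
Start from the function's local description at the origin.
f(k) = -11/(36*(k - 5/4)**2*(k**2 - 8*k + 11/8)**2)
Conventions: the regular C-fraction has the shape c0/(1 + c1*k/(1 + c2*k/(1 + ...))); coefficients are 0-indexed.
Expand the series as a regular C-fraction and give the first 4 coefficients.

Taylor coefficients (expand at 0): a_0 = -256/2475, a_1 = -186368/136125, a_2 = -93421568/7486875, a_3 = -40333377536/411778125.
c0 = a_0 = -256/2475. Peel one level at a time: if S = 1 + c*k/S' with S'(0) = 1, then c is the k-coefficient of S and S' = c*k/(S - 1).
S_1 = c0/f = 1 + (-728/55)*k + (165056/3025)*k^2 + ...; c1 = -728/55.
S_2 = c1*k/(S_1 - 1) = 1 + (20632/5005)*k + (288662544/25050025)*k^2 + ...; c2 = 20632/5005.
S_3 = c2*k/(S_2 - 1) = 1 + (-36082818/12907895)*k + ...; c3 = -36082818/12907895.

The regular C-fraction coefficients are [-256/2475, -728/55, 20632/5005, -36082818/12907895].


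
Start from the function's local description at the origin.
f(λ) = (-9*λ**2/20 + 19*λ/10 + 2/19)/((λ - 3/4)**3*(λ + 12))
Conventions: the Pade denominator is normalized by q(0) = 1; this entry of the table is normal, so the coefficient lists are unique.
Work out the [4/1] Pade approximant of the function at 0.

The Pade approximant has numerator coefficients [-32/1539, -34326217672/82493855055, -174063028316/247481565165, -659282953936/742444695495, -569283289984/742444695495]; denominator coefficients [1, -83814677/42881796].

Taylor coefficients needed (expand at 0): a_0 = -32/1539, a_1 = -10544/23085, a_2 = -110536/69255, a_3 = -277546/69255, a_4 = -1191161/138510, a_5 = -83814677/4986360.
Write the denominator as Q(λ) = 1 + q1*λ. Requiring Q*f - P = O(λ^6) with deg P <= 4 kills the coefficients of λ^5..λ^5 in Q*f:
  λ^5: a_5 + q1*a_4 = 0, i.e. -83814677/4986360 + (-1191161/138510)*q1 = 0.
Solving this linear system: q1 = -83814677/42881796.
The numerator is Q*f truncated at degree 4: P0 = a_0 = -32/1539; P1 = a_1 + q1*a_0 = -34326217672/82493855055; P2 = a_2 + q1*a_1 = -174063028316/247481565165; P3 = a_3 + q1*a_2 = -659282953936/742444695495; P4 = a_4 + q1*a_3 = -569283289984/742444695495.


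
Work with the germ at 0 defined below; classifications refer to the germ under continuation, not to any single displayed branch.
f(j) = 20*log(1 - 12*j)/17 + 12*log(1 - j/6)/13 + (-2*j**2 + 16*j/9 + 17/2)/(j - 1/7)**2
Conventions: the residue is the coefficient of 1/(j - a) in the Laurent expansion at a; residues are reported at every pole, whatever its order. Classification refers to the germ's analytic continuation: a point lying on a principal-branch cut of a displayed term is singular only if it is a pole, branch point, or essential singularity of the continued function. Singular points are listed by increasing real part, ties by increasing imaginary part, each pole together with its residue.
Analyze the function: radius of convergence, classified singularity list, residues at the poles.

Radius of convergence at 0: 1/12.
At 1/12: a logarithmic branch point.
At 1/7: a pole of order 2; residue 76/63.
At 6: a logarithmic branch point.

Denominator factor (j - 1/7)^2: pole of order 2 at 1/7, modulus 1/7.
Branch term (12/13)*log(1 - j/(6)): its argument vanishes at j = 6, a logarithmic branch point, modulus 6.
Branch term (20/17)*log(1 - j/(1/12)): its argument vanishes at j = 1/12, a logarithmic branch point, modulus 1/12.
The radius of convergence is the smallest modulus among the singular points: 1/12.
The branch terms are analytic at 1/7 and contribute nothing to the residue; only the rational part matters.
At the order-2 pole 1/7 set g(j) = (j - (1/7))^2*(rational part) = -2*j**2 + 16*j/9 + 17/2.
Order-2 pole: residue = g'(a); g'(1/7) = 76/63, so the residue is 76/63.
List the singular points by increasing real part (a conjugate pair: the negative imaginary part first).
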